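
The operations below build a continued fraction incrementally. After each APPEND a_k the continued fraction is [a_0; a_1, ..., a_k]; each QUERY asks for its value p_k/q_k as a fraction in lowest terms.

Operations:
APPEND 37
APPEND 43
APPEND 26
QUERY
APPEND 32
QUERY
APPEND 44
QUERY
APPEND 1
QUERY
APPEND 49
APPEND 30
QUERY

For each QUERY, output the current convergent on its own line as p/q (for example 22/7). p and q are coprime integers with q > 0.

41429/1119
1327320/35851
58443509/1578563
59770829/1614414
89676194729/2422159884

APPEND 37: p_0 = 37·1 + 0 = 37, q_0 = 37·0 + 1 = 1 → 37/1
APPEND 43: p_1 = 43·37 + 1 = 1592, q_1 = 43·1 + 0 = 43 → 1592/43
APPEND 26: p_2 = 26·1592 + 37 = 41429, q_2 = 26·43 + 1 = 1119 → 41429/1119
APPEND 32: p_3 = 32·41429 + 1592 = 1327320, q_3 = 32·1119 + 43 = 35851 → 1327320/35851
APPEND 44: p_4 = 44·1327320 + 41429 = 58443509, q_4 = 44·35851 + 1119 = 1578563 → 58443509/1578563
APPEND 1: p_5 = 1·58443509 + 1327320 = 59770829, q_5 = 1·1578563 + 35851 = 1614414 → 59770829/1614414
APPEND 49: p_6 = 49·59770829 + 58443509 = 2987214130, q_6 = 49·1614414 + 1578563 = 80684849 → 2987214130/80684849
APPEND 30: p_7 = 30·2987214130 + 59770829 = 89676194729, q_7 = 30·80684849 + 1614414 = 2422159884 → 89676194729/2422159884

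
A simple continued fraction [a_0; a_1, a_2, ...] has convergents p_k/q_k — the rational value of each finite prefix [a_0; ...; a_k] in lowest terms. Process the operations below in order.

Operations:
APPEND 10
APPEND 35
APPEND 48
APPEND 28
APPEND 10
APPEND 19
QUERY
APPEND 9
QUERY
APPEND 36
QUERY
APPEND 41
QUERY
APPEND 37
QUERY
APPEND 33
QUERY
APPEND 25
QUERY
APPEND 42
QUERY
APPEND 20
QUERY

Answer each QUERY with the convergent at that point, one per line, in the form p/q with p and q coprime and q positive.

90543927/9028612
819635951/81730219
29597438163/2951316496
1214314600634/121085706555
44959237661621/4483122459031
1484869157434127/148064126854578
37166688173514796/3706086293823481
1562485772445055559/155803688467440780
31286882137074625976/3119779855642639081

APPEND 10: p_0 = 10·1 + 0 = 10, q_0 = 10·0 + 1 = 1 → 10/1
APPEND 35: p_1 = 35·10 + 1 = 351, q_1 = 35·1 + 0 = 35 → 351/35
APPEND 48: p_2 = 48·351 + 10 = 16858, q_2 = 48·35 + 1 = 1681 → 16858/1681
APPEND 28: p_3 = 28·16858 + 351 = 472375, q_3 = 28·1681 + 35 = 47103 → 472375/47103
APPEND 10: p_4 = 10·472375 + 16858 = 4740608, q_4 = 10·47103 + 1681 = 472711 → 4740608/472711
APPEND 19: p_5 = 19·4740608 + 472375 = 90543927, q_5 = 19·472711 + 47103 = 9028612 → 90543927/9028612
APPEND 9: p_6 = 9·90543927 + 4740608 = 819635951, q_6 = 9·9028612 + 472711 = 81730219 → 819635951/81730219
APPEND 36: p_7 = 36·819635951 + 90543927 = 29597438163, q_7 = 36·81730219 + 9028612 = 2951316496 → 29597438163/2951316496
APPEND 41: p_8 = 41·29597438163 + 819635951 = 1214314600634, q_8 = 41·2951316496 + 81730219 = 121085706555 → 1214314600634/121085706555
APPEND 37: p_9 = 37·1214314600634 + 29597438163 = 44959237661621, q_9 = 37·121085706555 + 2951316496 = 4483122459031 → 44959237661621/4483122459031
APPEND 33: p_10 = 33·44959237661621 + 1214314600634 = 1484869157434127, q_10 = 33·4483122459031 + 121085706555 = 148064126854578 → 1484869157434127/148064126854578
APPEND 25: p_11 = 25·1484869157434127 + 44959237661621 = 37166688173514796, q_11 = 25·148064126854578 + 4483122459031 = 3706086293823481 → 37166688173514796/3706086293823481
APPEND 42: p_12 = 42·37166688173514796 + 1484869157434127 = 1562485772445055559, q_12 = 42·3706086293823481 + 148064126854578 = 155803688467440780 → 1562485772445055559/155803688467440780
APPEND 20: p_13 = 20·1562485772445055559 + 37166688173514796 = 31286882137074625976, q_13 = 20·155803688467440780 + 3706086293823481 = 3119779855642639081 → 31286882137074625976/3119779855642639081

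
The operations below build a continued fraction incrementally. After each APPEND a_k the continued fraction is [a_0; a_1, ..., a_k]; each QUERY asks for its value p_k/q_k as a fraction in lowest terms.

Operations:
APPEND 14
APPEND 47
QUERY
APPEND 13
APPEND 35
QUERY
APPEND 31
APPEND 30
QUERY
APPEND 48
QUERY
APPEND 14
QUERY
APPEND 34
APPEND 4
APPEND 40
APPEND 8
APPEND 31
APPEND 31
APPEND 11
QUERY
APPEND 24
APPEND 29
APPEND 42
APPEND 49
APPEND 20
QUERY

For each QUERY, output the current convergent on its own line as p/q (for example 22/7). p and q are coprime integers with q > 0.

659/47
300994/21467
280482844/20004137
13472515907/960864665
188895705542/13472109447
89249882351625446956/6365333609480220545
2576084119791850380832287559/183727243067460435093842131

APPEND 14: p_0 = 14·1 + 0 = 14, q_0 = 14·0 + 1 = 1 → 14/1
APPEND 47: p_1 = 47·14 + 1 = 659, q_1 = 47·1 + 0 = 47 → 659/47
APPEND 13: p_2 = 13·659 + 14 = 8581, q_2 = 13·47 + 1 = 612 → 8581/612
APPEND 35: p_3 = 35·8581 + 659 = 300994, q_3 = 35·612 + 47 = 21467 → 300994/21467
APPEND 31: p_4 = 31·300994 + 8581 = 9339395, q_4 = 31·21467 + 612 = 666089 → 9339395/666089
APPEND 30: p_5 = 30·9339395 + 300994 = 280482844, q_5 = 30·666089 + 21467 = 20004137 → 280482844/20004137
APPEND 48: p_6 = 48·280482844 + 9339395 = 13472515907, q_6 = 48·20004137 + 666089 = 960864665 → 13472515907/960864665
APPEND 14: p_7 = 14·13472515907 + 280482844 = 188895705542, q_7 = 14·960864665 + 20004137 = 13472109447 → 188895705542/13472109447
APPEND 34: p_8 = 34·188895705542 + 13472515907 = 6435926504335, q_8 = 34·13472109447 + 960864665 = 459012585863 → 6435926504335/459012585863
APPEND 4: p_9 = 4·6435926504335 + 188895705542 = 25932601722882, q_9 = 4·459012585863 + 13472109447 = 1849522452899 → 25932601722882/1849522452899
APPEND 40: p_10 = 40·25932601722882 + 6435926504335 = 1043739995419615, q_10 = 40·1849522452899 + 459012585863 = 74439910701823 → 1043739995419615/74439910701823
APPEND 8: p_11 = 8·1043739995419615 + 25932601722882 = 8375852565079802, q_11 = 8·74439910701823 + 1849522452899 = 597368808067483 → 8375852565079802/597368808067483
APPEND 31: p_12 = 31·8375852565079802 + 1043739995419615 = 260695169512893477, q_12 = 31·597368808067483 + 74439910701823 = 18592872960793796 → 260695169512893477/18592872960793796
APPEND 31: p_13 = 31·260695169512893477 + 8375852565079802 = 8089926107464777589, q_13 = 31·18592872960793796 + 597368808067483 = 576976430592675159 → 8089926107464777589/576976430592675159
APPEND 11: p_14 = 11·8089926107464777589 + 260695169512893477 = 89249882351625446956, q_14 = 11·576976430592675159 + 18592872960793796 = 6365333609480220545 → 89249882351625446956/6365333609480220545
APPEND 24: p_15 = 24·89249882351625446956 + 8089926107464777589 = 2150087102546475504533, q_15 = 24·6365333609480220545 + 576976430592675159 = 153344983058117968239 → 2150087102546475504533/153344983058117968239
APPEND 29: p_16 = 29·2150087102546475504533 + 89249882351625446956 = 62441775856199415078413, q_16 = 29·153344983058117968239 + 6365333609480220545 = 4453369842294901299476 → 62441775856199415078413/4453369842294901299476
APPEND 42: p_17 = 42·62441775856199415078413 + 2150087102546475504533 = 2624704673062921908797879, q_17 = 42·4453369842294901299476 + 153344983058117968239 = 187194878359443972546231 → 2624704673062921908797879/187194878359443972546231
APPEND 49: p_18 = 49·2624704673062921908797879 + 62441775856199415078413 = 128672970755939372946174484, q_18 = 49·187194878359443972546231 + 4453369842294901299476 = 9177002409455049556064795 → 128672970755939372946174484/9177002409455049556064795
APPEND 20: p_19 = 20·128672970755939372946174484 + 2624704673062921908797879 = 2576084119791850380832287559, q_19 = 20·9177002409455049556064795 + 187194878359443972546231 = 183727243067460435093842131 → 2576084119791850380832287559/183727243067460435093842131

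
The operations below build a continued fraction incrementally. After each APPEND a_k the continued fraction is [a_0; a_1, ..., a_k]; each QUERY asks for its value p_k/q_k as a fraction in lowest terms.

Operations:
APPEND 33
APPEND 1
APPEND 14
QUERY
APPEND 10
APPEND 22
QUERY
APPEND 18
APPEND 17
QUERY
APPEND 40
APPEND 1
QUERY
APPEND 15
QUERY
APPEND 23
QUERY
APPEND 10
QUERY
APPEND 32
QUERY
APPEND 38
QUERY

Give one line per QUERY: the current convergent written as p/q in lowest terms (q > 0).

APPEND 33: p_0 = 33·1 + 0 = 33, q_0 = 33·0 + 1 = 1 → 33/1
APPEND 1: p_1 = 1·33 + 1 = 34, q_1 = 1·1 + 0 = 1 → 34/1
APPEND 14: p_2 = 14·34 + 33 = 509, q_2 = 14·1 + 1 = 15 → 509/15
APPEND 10: p_3 = 10·509 + 34 = 5124, q_3 = 10·15 + 1 = 151 → 5124/151
APPEND 22: p_4 = 22·5124 + 509 = 113237, q_4 = 22·151 + 15 = 3337 → 113237/3337
APPEND 18: p_5 = 18·113237 + 5124 = 2043390, q_5 = 18·3337 + 151 = 60217 → 2043390/60217
APPEND 17: p_6 = 17·2043390 + 113237 = 34850867, q_6 = 17·60217 + 3337 = 1027026 → 34850867/1027026
APPEND 40: p_7 = 40·34850867 + 2043390 = 1396078070, q_7 = 40·1027026 + 60217 = 41141257 → 1396078070/41141257
APPEND 1: p_8 = 1·1396078070 + 34850867 = 1430928937, q_8 = 1·41141257 + 1027026 = 42168283 → 1430928937/42168283
APPEND 15: p_9 = 15·1430928937 + 1396078070 = 22860012125, q_9 = 15·42168283 + 41141257 = 673665502 → 22860012125/673665502
APPEND 23: p_10 = 23·22860012125 + 1430928937 = 527211207812, q_10 = 23·673665502 + 42168283 = 15536474829 → 527211207812/15536474829
APPEND 10: p_11 = 10·527211207812 + 22860012125 = 5294972090245, q_11 = 10·15536474829 + 673665502 = 156038413792 → 5294972090245/156038413792
APPEND 32: p_12 = 32·5294972090245 + 527211207812 = 169966318095652, q_12 = 32·156038413792 + 15536474829 = 5008765716173 → 169966318095652/5008765716173
APPEND 38: p_13 = 38·169966318095652 + 5294972090245 = 6464015059725021, q_13 = 38·5008765716173 + 156038413792 = 190489135628366 → 6464015059725021/190489135628366

509/15
113237/3337
34850867/1027026
1430928937/42168283
22860012125/673665502
527211207812/15536474829
5294972090245/156038413792
169966318095652/5008765716173
6464015059725021/190489135628366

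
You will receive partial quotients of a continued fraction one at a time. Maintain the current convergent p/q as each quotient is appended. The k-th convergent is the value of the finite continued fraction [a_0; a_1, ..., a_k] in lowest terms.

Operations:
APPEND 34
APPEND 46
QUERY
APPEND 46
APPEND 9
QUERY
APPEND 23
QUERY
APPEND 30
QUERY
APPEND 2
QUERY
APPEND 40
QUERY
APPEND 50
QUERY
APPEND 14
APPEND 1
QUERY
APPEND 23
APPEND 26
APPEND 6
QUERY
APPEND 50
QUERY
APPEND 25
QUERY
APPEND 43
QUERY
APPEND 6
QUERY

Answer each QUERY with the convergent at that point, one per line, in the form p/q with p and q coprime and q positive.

APPEND 34: p_0 = 34·1 + 0 = 34, q_0 = 34·0 + 1 = 1 → 34/1
APPEND 46: p_1 = 46·34 + 1 = 1565, q_1 = 46·1 + 0 = 46 → 1565/46
APPEND 46: p_2 = 46·1565 + 34 = 72024, q_2 = 46·46 + 1 = 2117 → 72024/2117
APPEND 9: p_3 = 9·72024 + 1565 = 649781, q_3 = 9·2117 + 46 = 19099 → 649781/19099
APPEND 23: p_4 = 23·649781 + 72024 = 15016987, q_4 = 23·19099 + 2117 = 441394 → 15016987/441394
APPEND 30: p_5 = 30·15016987 + 649781 = 451159391, q_5 = 30·441394 + 19099 = 13260919 → 451159391/13260919
APPEND 2: p_6 = 2·451159391 + 15016987 = 917335769, q_6 = 2·13260919 + 441394 = 26963232 → 917335769/26963232
APPEND 40: p_7 = 40·917335769 + 451159391 = 37144590151, q_7 = 40·26963232 + 13260919 = 1091790199 → 37144590151/1091790199
APPEND 50: p_8 = 50·37144590151 + 917335769 = 1858146843319, q_8 = 50·1091790199 + 26963232 = 54616473182 → 1858146843319/54616473182
APPEND 14: p_9 = 14·1858146843319 + 37144590151 = 26051200396617, q_9 = 14·54616473182 + 1091790199 = 765722414747 → 26051200396617/765722414747
APPEND 1: p_10 = 1·26051200396617 + 1858146843319 = 27909347239936, q_10 = 1·765722414747 + 54616473182 = 820338887929 → 27909347239936/820338887929
APPEND 23: p_11 = 23·27909347239936 + 26051200396617 = 667966186915145, q_11 = 23·820338887929 + 765722414747 = 19633516837114 → 667966186915145/19633516837114
APPEND 26: p_12 = 26·667966186915145 + 27909347239936 = 17395030207033706, q_12 = 26·19633516837114 + 820338887929 = 511291776652893 → 17395030207033706/511291776652893
APPEND 6: p_13 = 6·17395030207033706 + 667966186915145 = 105038147429117381, q_13 = 6·511291776652893 + 19633516837114 = 3087384176754472 → 105038147429117381/3087384176754472
APPEND 50: p_14 = 50·105038147429117381 + 17395030207033706 = 5269302401662902756, q_14 = 50·3087384176754472 + 511291776652893 = 154880500614376493 → 5269302401662902756/154880500614376493
APPEND 25: p_15 = 25·5269302401662902756 + 105038147429117381 = 131837598189001686281, q_15 = 25·154880500614376493 + 3087384176754472 = 3875099899536166797 → 131837598189001686281/3875099899536166797
APPEND 43: p_16 = 43·131837598189001686281 + 5269302401662902756 = 5674286024528735412839, q_16 = 43·3875099899536166797 + 154880500614376493 = 166784176180669548764 → 5674286024528735412839/166784176180669548764
APPEND 6: p_17 = 6·5674286024528735412839 + 131837598189001686281 = 34177553745361414163315, q_17 = 6·166784176180669548764 + 3875099899536166797 = 1004580156983553459381 → 34177553745361414163315/1004580156983553459381

1565/46
649781/19099
15016987/441394
451159391/13260919
917335769/26963232
37144590151/1091790199
1858146843319/54616473182
27909347239936/820338887929
105038147429117381/3087384176754472
5269302401662902756/154880500614376493
131837598189001686281/3875099899536166797
5674286024528735412839/166784176180669548764
34177553745361414163315/1004580156983553459381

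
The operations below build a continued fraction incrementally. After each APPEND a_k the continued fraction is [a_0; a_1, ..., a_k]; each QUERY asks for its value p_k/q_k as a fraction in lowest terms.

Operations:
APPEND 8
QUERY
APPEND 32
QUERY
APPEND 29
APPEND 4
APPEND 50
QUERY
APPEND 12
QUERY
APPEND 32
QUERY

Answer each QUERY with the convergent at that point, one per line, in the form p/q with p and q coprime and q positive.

APPEND 8: p_0 = 8·1 + 0 = 8, q_0 = 8·0 + 1 = 1 → 8/1
APPEND 32: p_1 = 32·8 + 1 = 257, q_1 = 32·1 + 0 = 32 → 257/32
APPEND 29: p_2 = 29·257 + 8 = 7461, q_2 = 29·32 + 1 = 929 → 7461/929
APPEND 4: p_3 = 4·7461 + 257 = 30101, q_3 = 4·929 + 32 = 3748 → 30101/3748
APPEND 50: p_4 = 50·30101 + 7461 = 1512511, q_4 = 50·3748 + 929 = 188329 → 1512511/188329
APPEND 12: p_5 = 12·1512511 + 30101 = 18180233, q_5 = 12·188329 + 3748 = 2263696 → 18180233/2263696
APPEND 32: p_6 = 32·18180233 + 1512511 = 583279967, q_6 = 32·2263696 + 188329 = 72626601 → 583279967/72626601

8/1
257/32
1512511/188329
18180233/2263696
583279967/72626601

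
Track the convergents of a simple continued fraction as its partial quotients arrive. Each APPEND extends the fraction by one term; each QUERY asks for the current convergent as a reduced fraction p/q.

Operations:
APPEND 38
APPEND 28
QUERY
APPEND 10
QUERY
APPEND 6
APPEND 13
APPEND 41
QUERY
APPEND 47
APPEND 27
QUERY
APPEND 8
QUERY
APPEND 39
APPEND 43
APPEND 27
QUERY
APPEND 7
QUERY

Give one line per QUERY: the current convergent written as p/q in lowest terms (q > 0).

1065/28
10688/281
35251270/926797
44792284219/1177641391
359995941639/9464713150
16376064607882933/430545837083092
115238451513472190/3029753286827157

APPEND 38: p_0 = 38·1 + 0 = 38, q_0 = 38·0 + 1 = 1 → 38/1
APPEND 28: p_1 = 28·38 + 1 = 1065, q_1 = 28·1 + 0 = 28 → 1065/28
APPEND 10: p_2 = 10·1065 + 38 = 10688, q_2 = 10·28 + 1 = 281 → 10688/281
APPEND 6: p_3 = 6·10688 + 1065 = 65193, q_3 = 6·281 + 28 = 1714 → 65193/1714
APPEND 13: p_4 = 13·65193 + 10688 = 858197, q_4 = 13·1714 + 281 = 22563 → 858197/22563
APPEND 41: p_5 = 41·858197 + 65193 = 35251270, q_5 = 41·22563 + 1714 = 926797 → 35251270/926797
APPEND 47: p_6 = 47·35251270 + 858197 = 1657667887, q_6 = 47·926797 + 22563 = 43582022 → 1657667887/43582022
APPEND 27: p_7 = 27·1657667887 + 35251270 = 44792284219, q_7 = 27·43582022 + 926797 = 1177641391 → 44792284219/1177641391
APPEND 8: p_8 = 8·44792284219 + 1657667887 = 359995941639, q_8 = 8·1177641391 + 43582022 = 9464713150 → 359995941639/9464713150
APPEND 39: p_9 = 39·359995941639 + 44792284219 = 14084634008140, q_9 = 39·9464713150 + 1177641391 = 370301454241 → 14084634008140/370301454241
APPEND 43: p_10 = 43·14084634008140 + 359995941639 = 605999258291659, q_10 = 43·370301454241 + 9464713150 = 15932427245513 → 605999258291659/15932427245513
APPEND 27: p_11 = 27·605999258291659 + 14084634008140 = 16376064607882933, q_11 = 27·15932427245513 + 370301454241 = 430545837083092 → 16376064607882933/430545837083092
APPEND 7: p_12 = 7·16376064607882933 + 605999258291659 = 115238451513472190, q_12 = 7·430545837083092 + 15932427245513 = 3029753286827157 → 115238451513472190/3029753286827157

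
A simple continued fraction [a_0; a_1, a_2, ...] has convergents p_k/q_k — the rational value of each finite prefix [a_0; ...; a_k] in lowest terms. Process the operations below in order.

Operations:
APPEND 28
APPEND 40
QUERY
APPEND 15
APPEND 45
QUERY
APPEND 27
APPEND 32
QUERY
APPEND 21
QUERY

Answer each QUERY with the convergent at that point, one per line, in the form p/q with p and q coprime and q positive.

APPEND 28: p_0 = 28·1 + 0 = 28, q_0 = 28·0 + 1 = 1 → 28/1
APPEND 40: p_1 = 40·28 + 1 = 1121, q_1 = 40·1 + 0 = 40 → 1121/40
APPEND 15: p_2 = 15·1121 + 28 = 16843, q_2 = 15·40 + 1 = 601 → 16843/601
APPEND 45: p_3 = 45·16843 + 1121 = 759056, q_3 = 45·601 + 40 = 27085 → 759056/27085
APPEND 27: p_4 = 27·759056 + 16843 = 20511355, q_4 = 27·27085 + 601 = 731896 → 20511355/731896
APPEND 32: p_5 = 32·20511355 + 759056 = 657122416, q_5 = 32·731896 + 27085 = 23447757 → 657122416/23447757
APPEND 21: p_6 = 21·657122416 + 20511355 = 13820082091, q_6 = 21·23447757 + 731896 = 493134793 → 13820082091/493134793

1121/40
759056/27085
657122416/23447757
13820082091/493134793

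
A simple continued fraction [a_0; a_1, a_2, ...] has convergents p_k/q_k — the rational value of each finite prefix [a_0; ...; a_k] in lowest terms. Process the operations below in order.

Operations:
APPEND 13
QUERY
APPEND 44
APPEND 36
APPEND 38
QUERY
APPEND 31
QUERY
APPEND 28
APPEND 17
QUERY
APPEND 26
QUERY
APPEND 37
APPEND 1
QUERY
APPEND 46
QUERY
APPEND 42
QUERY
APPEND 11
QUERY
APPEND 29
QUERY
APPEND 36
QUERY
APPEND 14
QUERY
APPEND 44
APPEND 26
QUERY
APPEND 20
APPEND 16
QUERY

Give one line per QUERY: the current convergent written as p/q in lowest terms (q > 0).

13/1
784931/60274
24353502/1870079
11629964281/893052341
303061754293/23271783352
11527976627415/885220819717
541511839734212/41582106743347
22755025245464319/1747333704040291
250846789539841721/19262252851186548
7297311921900874228/560352666388450183
262954075977971313929/20191958242835393136
3688654375613499269234/283247768066083954087
4230346066052883917435084/324843685349979847651151
1360542107148623288523225564/104474552497393939565986895

APPEND 13: p_0 = 13·1 + 0 = 13, q_0 = 13·0 + 1 = 1 → 13/1
APPEND 44: p_1 = 44·13 + 1 = 573, q_1 = 44·1 + 0 = 44 → 573/44
APPEND 36: p_2 = 36·573 + 13 = 20641, q_2 = 36·44 + 1 = 1585 → 20641/1585
APPEND 38: p_3 = 38·20641 + 573 = 784931, q_3 = 38·1585 + 44 = 60274 → 784931/60274
APPEND 31: p_4 = 31·784931 + 20641 = 24353502, q_4 = 31·60274 + 1585 = 1870079 → 24353502/1870079
APPEND 28: p_5 = 28·24353502 + 784931 = 682682987, q_5 = 28·1870079 + 60274 = 52422486 → 682682987/52422486
APPEND 17: p_6 = 17·682682987 + 24353502 = 11629964281, q_6 = 17·52422486 + 1870079 = 893052341 → 11629964281/893052341
APPEND 26: p_7 = 26·11629964281 + 682682987 = 303061754293, q_7 = 26·893052341 + 52422486 = 23271783352 → 303061754293/23271783352
APPEND 37: p_8 = 37·303061754293 + 11629964281 = 11224914873122, q_8 = 37·23271783352 + 893052341 = 861949036365 → 11224914873122/861949036365
APPEND 1: p_9 = 1·11224914873122 + 303061754293 = 11527976627415, q_9 = 1·861949036365 + 23271783352 = 885220819717 → 11527976627415/885220819717
APPEND 46: p_10 = 46·11527976627415 + 11224914873122 = 541511839734212, q_10 = 46·885220819717 + 861949036365 = 41582106743347 → 541511839734212/41582106743347
APPEND 42: p_11 = 42·541511839734212 + 11527976627415 = 22755025245464319, q_11 = 42·41582106743347 + 885220819717 = 1747333704040291 → 22755025245464319/1747333704040291
APPEND 11: p_12 = 11·22755025245464319 + 541511839734212 = 250846789539841721, q_12 = 11·1747333704040291 + 41582106743347 = 19262252851186548 → 250846789539841721/19262252851186548
APPEND 29: p_13 = 29·250846789539841721 + 22755025245464319 = 7297311921900874228, q_13 = 29·19262252851186548 + 1747333704040291 = 560352666388450183 → 7297311921900874228/560352666388450183
APPEND 36: p_14 = 36·7297311921900874228 + 250846789539841721 = 262954075977971313929, q_14 = 36·560352666388450183 + 19262252851186548 = 20191958242835393136 → 262954075977971313929/20191958242835393136
APPEND 14: p_15 = 14·262954075977971313929 + 7297311921900874228 = 3688654375613499269234, q_15 = 14·20191958242835393136 + 560352666388450183 = 283247768066083954087 → 3688654375613499269234/283247768066083954087
APPEND 44: p_16 = 44·3688654375613499269234 + 262954075977971313929 = 162563746602971939160225, q_16 = 44·283247768066083954087 + 20191958242835393136 = 12483093753150529372964 → 162563746602971939160225/12483093753150529372964
APPEND 26: p_17 = 26·162563746602971939160225 + 3688654375613499269234 = 4230346066052883917435084, q_17 = 26·12483093753150529372964 + 283247768066083954087 = 324843685349979847651151 → 4230346066052883917435084/324843685349979847651151
APPEND 20: p_18 = 20·4230346066052883917435084 + 162563746602971939160225 = 84769485067660650287861905, q_18 = 20·324843685349979847651151 + 12483093753150529372964 = 6509356800752747482395984 → 84769485067660650287861905/6509356800752747482395984
APPEND 16: p_19 = 16·84769485067660650287861905 + 4230346066052883917435084 = 1360542107148623288523225564, q_19 = 16·6509356800752747482395984 + 324843685349979847651151 = 104474552497393939565986895 → 1360542107148623288523225564/104474552497393939565986895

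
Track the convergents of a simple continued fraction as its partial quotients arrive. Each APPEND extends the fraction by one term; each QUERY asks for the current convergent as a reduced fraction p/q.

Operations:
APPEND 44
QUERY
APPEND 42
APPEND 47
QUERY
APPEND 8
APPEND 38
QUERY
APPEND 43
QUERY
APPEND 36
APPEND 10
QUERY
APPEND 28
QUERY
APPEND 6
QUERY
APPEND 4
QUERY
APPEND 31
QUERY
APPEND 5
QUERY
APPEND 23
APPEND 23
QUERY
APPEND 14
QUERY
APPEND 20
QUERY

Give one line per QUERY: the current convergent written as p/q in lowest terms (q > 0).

APPEND 44: p_0 = 44·1 + 0 = 44, q_0 = 44·0 + 1 = 1 → 44/1
APPEND 42: p_1 = 42·44 + 1 = 1849, q_1 = 42·1 + 0 = 42 → 1849/42
APPEND 47: p_2 = 47·1849 + 44 = 86947, q_2 = 47·42 + 1 = 1975 → 86947/1975
APPEND 8: p_3 = 8·86947 + 1849 = 697425, q_3 = 8·1975 + 42 = 15842 → 697425/15842
APPEND 38: p_4 = 38·697425 + 86947 = 26589097, q_4 = 38·15842 + 1975 = 603971 → 26589097/603971
APPEND 43: p_5 = 43·26589097 + 697425 = 1144028596, q_5 = 43·603971 + 15842 = 25986595 → 1144028596/25986595
APPEND 36: p_6 = 36·1144028596 + 26589097 = 41211618553, q_6 = 36·25986595 + 603971 = 936121391 → 41211618553/936121391
APPEND 10: p_7 = 10·41211618553 + 1144028596 = 413260214126, q_7 = 10·936121391 + 25986595 = 9387200505 → 413260214126/9387200505
APPEND 28: p_8 = 28·413260214126 + 41211618553 = 11612497614081, q_8 = 28·9387200505 + 936121391 = 263777735531 → 11612497614081/263777735531
APPEND 6: p_9 = 6·11612497614081 + 413260214126 = 70088245898612, q_9 = 6·263777735531 + 9387200505 = 1592053613691 → 70088245898612/1592053613691
APPEND 4: p_10 = 4·70088245898612 + 11612497614081 = 291965481208529, q_10 = 4·1592053613691 + 263777735531 = 6631992190295 → 291965481208529/6631992190295
APPEND 31: p_11 = 31·291965481208529 + 70088245898612 = 9121018163363011, q_11 = 31·6631992190295 + 1592053613691 = 207183811512836 → 9121018163363011/207183811512836
APPEND 5: p_12 = 5·9121018163363011 + 291965481208529 = 45897056298023584, q_12 = 5·207183811512836 + 6631992190295 = 1042551049754475 → 45897056298023584/1042551049754475
APPEND 23: p_13 = 23·45897056298023584 + 9121018163363011 = 1064753313017905443, q_13 = 23·1042551049754475 + 207183811512836 = 24185857955865761 → 1064753313017905443/24185857955865761
APPEND 23: p_14 = 23·1064753313017905443 + 45897056298023584 = 24535223255709848773, q_14 = 23·24185857955865761 + 1042551049754475 = 557317284034666978 → 24535223255709848773/557317284034666978
APPEND 14: p_15 = 14·24535223255709848773 + 1064753313017905443 = 344557878892955788265, q_15 = 14·557317284034666978 + 24185857955865761 = 7826627834441203453 → 344557878892955788265/7826627834441203453
APPEND 20: p_16 = 20·344557878892955788265 + 24535223255709848773 = 6915692801114825614073, q_16 = 20·7826627834441203453 + 557317284034666978 = 157089873972858736038 → 6915692801114825614073/157089873972858736038

44/1
86947/1975
26589097/603971
1144028596/25986595
413260214126/9387200505
11612497614081/263777735531
70088245898612/1592053613691
291965481208529/6631992190295
9121018163363011/207183811512836
45897056298023584/1042551049754475
24535223255709848773/557317284034666978
344557878892955788265/7826627834441203453
6915692801114825614073/157089873972858736038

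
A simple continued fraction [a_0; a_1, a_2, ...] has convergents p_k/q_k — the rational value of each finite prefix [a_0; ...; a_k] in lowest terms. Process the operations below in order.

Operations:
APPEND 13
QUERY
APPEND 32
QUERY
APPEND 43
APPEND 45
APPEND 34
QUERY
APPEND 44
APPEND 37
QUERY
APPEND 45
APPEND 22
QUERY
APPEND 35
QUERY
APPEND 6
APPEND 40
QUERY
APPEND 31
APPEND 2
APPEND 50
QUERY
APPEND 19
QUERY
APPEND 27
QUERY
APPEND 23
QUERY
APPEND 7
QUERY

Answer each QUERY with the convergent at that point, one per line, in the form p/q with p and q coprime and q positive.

13/1
417/32
27486442/2109275
44805306207/3438302864
44428683100727/3409401280358
1557021357516105/119483861311507
377019294485410385/28931986627287507
1200246417997738367742/92105401030885649167
22828452930623266236067/1751826775369484745914
617568475544825926741551/47391428336006973788845
14226903390461619581291740/1091754678503529881889349
100205892208776162995783731/7689674177860716147014288

APPEND 13: p_0 = 13·1 + 0 = 13, q_0 = 13·0 + 1 = 1 → 13/1
APPEND 32: p_1 = 32·13 + 1 = 417, q_1 = 32·1 + 0 = 32 → 417/32
APPEND 43: p_2 = 43·417 + 13 = 17944, q_2 = 43·32 + 1 = 1377 → 17944/1377
APPEND 45: p_3 = 45·17944 + 417 = 807897, q_3 = 45·1377 + 32 = 61997 → 807897/61997
APPEND 34: p_4 = 34·807897 + 17944 = 27486442, q_4 = 34·61997 + 1377 = 2109275 → 27486442/2109275
APPEND 44: p_5 = 44·27486442 + 807897 = 1210211345, q_5 = 44·2109275 + 61997 = 92870097 → 1210211345/92870097
APPEND 37: p_6 = 37·1210211345 + 27486442 = 44805306207, q_6 = 37·92870097 + 2109275 = 3438302864 → 44805306207/3438302864
APPEND 45: p_7 = 45·44805306207 + 1210211345 = 2017448990660, q_7 = 45·3438302864 + 92870097 = 154816498977 → 2017448990660/154816498977
APPEND 22: p_8 = 22·2017448990660 + 44805306207 = 44428683100727, q_8 = 22·154816498977 + 3438302864 = 3409401280358 → 44428683100727/3409401280358
APPEND 35: p_9 = 35·44428683100727 + 2017448990660 = 1557021357516105, q_9 = 35·3409401280358 + 154816498977 = 119483861311507 → 1557021357516105/119483861311507
APPEND 6: p_10 = 6·1557021357516105 + 44428683100727 = 9386556828197357, q_10 = 6·119483861311507 + 3409401280358 = 720312569149400 → 9386556828197357/720312569149400
APPEND 40: p_11 = 40·9386556828197357 + 1557021357516105 = 377019294485410385, q_11 = 40·720312569149400 + 119483861311507 = 28931986627287507 → 377019294485410385/28931986627287507
APPEND 31: p_12 = 31·377019294485410385 + 9386556828197357 = 11696984685875919292, q_12 = 31·28931986627287507 + 720312569149400 = 897611898015062117 → 11696984685875919292/897611898015062117
APPEND 2: p_13 = 2·11696984685875919292 + 377019294485410385 = 23770988666237248969, q_13 = 2·897611898015062117 + 28931986627287507 = 1824155782657411741 → 23770988666237248969/1824155782657411741
APPEND 50: p_14 = 50·23770988666237248969 + 11696984685875919292 = 1200246417997738367742, q_14 = 50·1824155782657411741 + 897611898015062117 = 92105401030885649167 → 1200246417997738367742/92105401030885649167
APPEND 19: p_15 = 19·1200246417997738367742 + 23770988666237248969 = 22828452930623266236067, q_15 = 19·92105401030885649167 + 1824155782657411741 = 1751826775369484745914 → 22828452930623266236067/1751826775369484745914
APPEND 27: p_16 = 27·22828452930623266236067 + 1200246417997738367742 = 617568475544825926741551, q_16 = 27·1751826775369484745914 + 92105401030885649167 = 47391428336006973788845 → 617568475544825926741551/47391428336006973788845
APPEND 23: p_17 = 23·617568475544825926741551 + 22828452930623266236067 = 14226903390461619581291740, q_17 = 23·47391428336006973788845 + 1751826775369484745914 = 1091754678503529881889349 → 14226903390461619581291740/1091754678503529881889349
APPEND 7: p_18 = 7·14226903390461619581291740 + 617568475544825926741551 = 100205892208776162995783731, q_18 = 7·1091754678503529881889349 + 47391428336006973788845 = 7689674177860716147014288 → 100205892208776162995783731/7689674177860716147014288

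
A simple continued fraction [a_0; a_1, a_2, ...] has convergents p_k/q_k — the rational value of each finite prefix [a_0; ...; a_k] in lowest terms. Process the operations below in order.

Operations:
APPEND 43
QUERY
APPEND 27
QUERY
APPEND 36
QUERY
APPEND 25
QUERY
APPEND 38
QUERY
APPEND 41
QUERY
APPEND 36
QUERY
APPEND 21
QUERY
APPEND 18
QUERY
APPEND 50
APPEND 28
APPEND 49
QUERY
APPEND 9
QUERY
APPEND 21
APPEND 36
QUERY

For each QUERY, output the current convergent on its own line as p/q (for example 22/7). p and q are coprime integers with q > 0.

43/1
1162/27
41875/973
1048037/24352
39867281/926349
1635606558/38004661
58921703369/1369094145
1238991377307/28788981706
22360766494895/519570764853
1537863432593834116/35733519246518585
13872133018962419535/322330397951714086
10556567778927929616171/245290517942322232162

APPEND 43: p_0 = 43·1 + 0 = 43, q_0 = 43·0 + 1 = 1 → 43/1
APPEND 27: p_1 = 27·43 + 1 = 1162, q_1 = 27·1 + 0 = 27 → 1162/27
APPEND 36: p_2 = 36·1162 + 43 = 41875, q_2 = 36·27 + 1 = 973 → 41875/973
APPEND 25: p_3 = 25·41875 + 1162 = 1048037, q_3 = 25·973 + 27 = 24352 → 1048037/24352
APPEND 38: p_4 = 38·1048037 + 41875 = 39867281, q_4 = 38·24352 + 973 = 926349 → 39867281/926349
APPEND 41: p_5 = 41·39867281 + 1048037 = 1635606558, q_5 = 41·926349 + 24352 = 38004661 → 1635606558/38004661
APPEND 36: p_6 = 36·1635606558 + 39867281 = 58921703369, q_6 = 36·38004661 + 926349 = 1369094145 → 58921703369/1369094145
APPEND 21: p_7 = 21·58921703369 + 1635606558 = 1238991377307, q_7 = 21·1369094145 + 38004661 = 28788981706 → 1238991377307/28788981706
APPEND 18: p_8 = 18·1238991377307 + 58921703369 = 22360766494895, q_8 = 18·28788981706 + 1369094145 = 519570764853 → 22360766494895/519570764853
APPEND 50: p_9 = 50·22360766494895 + 1238991377307 = 1119277316122057, q_9 = 50·519570764853 + 28788981706 = 26007327224356 → 1119277316122057/26007327224356
APPEND 28: p_10 = 28·1119277316122057 + 22360766494895 = 31362125617912491, q_10 = 28·26007327224356 + 519570764853 = 728724733046821 → 31362125617912491/728724733046821
APPEND 49: p_11 = 49·31362125617912491 + 1119277316122057 = 1537863432593834116, q_11 = 49·728724733046821 + 26007327224356 = 35733519246518585 → 1537863432593834116/35733519246518585
APPEND 9: p_12 = 9·1537863432593834116 + 31362125617912491 = 13872133018962419535, q_12 = 9·35733519246518585 + 728724733046821 = 322330397951714086 → 13872133018962419535/322330397951714086
APPEND 21: p_13 = 21·13872133018962419535 + 1537863432593834116 = 292852656830804644351, q_13 = 21·322330397951714086 + 35733519246518585 = 6804671876232514391 → 292852656830804644351/6804671876232514391
APPEND 36: p_14 = 36·292852656830804644351 + 13872133018962419535 = 10556567778927929616171, q_14 = 36·6804671876232514391 + 322330397951714086 = 245290517942322232162 → 10556567778927929616171/245290517942322232162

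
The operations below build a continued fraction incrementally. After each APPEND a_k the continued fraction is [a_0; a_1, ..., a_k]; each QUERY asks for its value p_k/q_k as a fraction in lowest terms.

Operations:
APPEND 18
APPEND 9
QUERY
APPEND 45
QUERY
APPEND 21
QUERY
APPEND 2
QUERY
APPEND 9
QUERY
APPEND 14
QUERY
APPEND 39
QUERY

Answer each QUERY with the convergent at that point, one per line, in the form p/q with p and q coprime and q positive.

APPEND 18: p_0 = 18·1 + 0 = 18, q_0 = 18·0 + 1 = 1 → 18/1
APPEND 9: p_1 = 9·18 + 1 = 163, q_1 = 9·1 + 0 = 9 → 163/9
APPEND 45: p_2 = 45·163 + 18 = 7353, q_2 = 45·9 + 1 = 406 → 7353/406
APPEND 21: p_3 = 21·7353 + 163 = 154576, q_3 = 21·406 + 9 = 8535 → 154576/8535
APPEND 2: p_4 = 2·154576 + 7353 = 316505, q_4 = 2·8535 + 406 = 17476 → 316505/17476
APPEND 9: p_5 = 9·316505 + 154576 = 3003121, q_5 = 9·17476 + 8535 = 165819 → 3003121/165819
APPEND 14: p_6 = 14·3003121 + 316505 = 42360199, q_6 = 14·165819 + 17476 = 2338942 → 42360199/2338942
APPEND 39: p_7 = 39·42360199 + 3003121 = 1655050882, q_7 = 39·2338942 + 165819 = 91384557 → 1655050882/91384557

163/9
7353/406
154576/8535
316505/17476
3003121/165819
42360199/2338942
1655050882/91384557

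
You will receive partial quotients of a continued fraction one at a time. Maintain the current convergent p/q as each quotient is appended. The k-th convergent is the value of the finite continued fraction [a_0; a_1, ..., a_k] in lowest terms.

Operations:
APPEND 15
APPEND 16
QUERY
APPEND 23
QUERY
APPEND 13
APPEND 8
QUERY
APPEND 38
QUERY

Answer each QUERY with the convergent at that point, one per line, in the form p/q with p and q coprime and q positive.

241/16
5558/369
585518/38873
22322179/1481987

APPEND 15: p_0 = 15·1 + 0 = 15, q_0 = 15·0 + 1 = 1 → 15/1
APPEND 16: p_1 = 16·15 + 1 = 241, q_1 = 16·1 + 0 = 16 → 241/16
APPEND 23: p_2 = 23·241 + 15 = 5558, q_2 = 23·16 + 1 = 369 → 5558/369
APPEND 13: p_3 = 13·5558 + 241 = 72495, q_3 = 13·369 + 16 = 4813 → 72495/4813
APPEND 8: p_4 = 8·72495 + 5558 = 585518, q_4 = 8·4813 + 369 = 38873 → 585518/38873
APPEND 38: p_5 = 38·585518 + 72495 = 22322179, q_5 = 38·38873 + 4813 = 1481987 → 22322179/1481987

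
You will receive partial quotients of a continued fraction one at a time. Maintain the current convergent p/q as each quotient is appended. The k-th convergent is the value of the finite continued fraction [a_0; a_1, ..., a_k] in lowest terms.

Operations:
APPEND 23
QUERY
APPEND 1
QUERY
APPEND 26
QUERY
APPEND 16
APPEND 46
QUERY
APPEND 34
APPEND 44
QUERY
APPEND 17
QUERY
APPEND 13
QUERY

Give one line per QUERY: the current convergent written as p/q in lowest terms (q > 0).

APPEND 23: p_0 = 23·1 + 0 = 23, q_0 = 23·0 + 1 = 1 → 23/1
APPEND 1: p_1 = 1·23 + 1 = 24, q_1 = 1·1 + 0 = 1 → 24/1
APPEND 26: p_2 = 26·24 + 23 = 647, q_2 = 26·1 + 1 = 27 → 647/27
APPEND 16: p_3 = 16·647 + 24 = 10376, q_3 = 16·27 + 1 = 433 → 10376/433
APPEND 46: p_4 = 46·10376 + 647 = 477943, q_4 = 46·433 + 27 = 19945 → 477943/19945
APPEND 34: p_5 = 34·477943 + 10376 = 16260438, q_5 = 34·19945 + 433 = 678563 → 16260438/678563
APPEND 44: p_6 = 44·16260438 + 477943 = 715937215, q_6 = 44·678563 + 19945 = 29876717 → 715937215/29876717
APPEND 17: p_7 = 17·715937215 + 16260438 = 12187193093, q_7 = 17·29876717 + 678563 = 508582752 → 12187193093/508582752
APPEND 13: p_8 = 13·12187193093 + 715937215 = 159149447424, q_8 = 13·508582752 + 29876717 = 6641452493 → 159149447424/6641452493

23/1
24/1
647/27
477943/19945
715937215/29876717
12187193093/508582752
159149447424/6641452493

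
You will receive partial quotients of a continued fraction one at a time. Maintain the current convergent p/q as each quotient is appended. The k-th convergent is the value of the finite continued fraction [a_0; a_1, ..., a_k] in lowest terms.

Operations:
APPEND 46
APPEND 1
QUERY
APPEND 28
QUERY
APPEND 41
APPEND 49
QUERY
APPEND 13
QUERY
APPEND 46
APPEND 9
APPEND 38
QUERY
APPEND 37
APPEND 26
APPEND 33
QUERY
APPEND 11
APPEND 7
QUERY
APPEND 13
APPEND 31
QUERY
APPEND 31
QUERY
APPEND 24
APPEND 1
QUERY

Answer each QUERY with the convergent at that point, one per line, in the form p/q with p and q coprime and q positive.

47/1
1362/29
2739923/58339
35674888/759597
565173822197/12033796429
17994309071813145/383138503140418
1407368643349139801/29965980534601185
574729875393423497652/12237265864975347851
17835120411607421148433/379749025681475807467
446452740165578952208477/9505962907901870534526

APPEND 46: p_0 = 46·1 + 0 = 46, q_0 = 46·0 + 1 = 1 → 46/1
APPEND 1: p_1 = 1·46 + 1 = 47, q_1 = 1·1 + 0 = 1 → 47/1
APPEND 28: p_2 = 28·47 + 46 = 1362, q_2 = 28·1 + 1 = 29 → 1362/29
APPEND 41: p_3 = 41·1362 + 47 = 55889, q_3 = 41·29 + 1 = 1190 → 55889/1190
APPEND 49: p_4 = 49·55889 + 1362 = 2739923, q_4 = 49·1190 + 29 = 58339 → 2739923/58339
APPEND 13: p_5 = 13·2739923 + 55889 = 35674888, q_5 = 13·58339 + 1190 = 759597 → 35674888/759597
APPEND 46: p_6 = 46·35674888 + 2739923 = 1643784771, q_6 = 46·759597 + 58339 = 34999801 → 1643784771/34999801
APPEND 9: p_7 = 9·1643784771 + 35674888 = 14829737827, q_7 = 9·34999801 + 759597 = 315757806 → 14829737827/315757806
APPEND 38: p_8 = 38·14829737827 + 1643784771 = 565173822197, q_8 = 38·315757806 + 34999801 = 12033796429 → 565173822197/12033796429
APPEND 37: p_9 = 37·565173822197 + 14829737827 = 20926261159116, q_9 = 37·12033796429 + 315757806 = 445566225679 → 20926261159116/445566225679
APPEND 26: p_10 = 26·20926261159116 + 565173822197 = 544647963959213, q_10 = 26·445566225679 + 12033796429 = 11596755664083 → 544647963959213/11596755664083
APPEND 33: p_11 = 33·544647963959213 + 20926261159116 = 17994309071813145, q_11 = 33·11596755664083 + 445566225679 = 383138503140418 → 17994309071813145/383138503140418
APPEND 11: p_12 = 11·17994309071813145 + 544647963959213 = 198482047753903808, q_12 = 11·383138503140418 + 11596755664083 = 4226120290208681 → 198482047753903808/4226120290208681
APPEND 7: p_13 = 7·198482047753903808 + 17994309071813145 = 1407368643349139801, q_13 = 7·4226120290208681 + 383138503140418 = 29965980534601185 → 1407368643349139801/29965980534601185
APPEND 13: p_14 = 13·1407368643349139801 + 198482047753903808 = 18494274411292721221, q_14 = 13·29965980534601185 + 4226120290208681 = 393783867240024086 → 18494274411292721221/393783867240024086
APPEND 31: p_15 = 31·18494274411292721221 + 1407368643349139801 = 574729875393423497652, q_15 = 31·393783867240024086 + 29965980534601185 = 12237265864975347851 → 574729875393423497652/12237265864975347851
APPEND 31: p_16 = 31·574729875393423497652 + 18494274411292721221 = 17835120411607421148433, q_16 = 31·12237265864975347851 + 393783867240024086 = 379749025681475807467 → 17835120411607421148433/379749025681475807467
APPEND 24: p_17 = 24·17835120411607421148433 + 574729875393423497652 = 428617619753971531060044, q_17 = 24·379749025681475807467 + 12237265864975347851 = 9126213882220394727059 → 428617619753971531060044/9126213882220394727059
APPEND 1: p_18 = 1·428617619753971531060044 + 17835120411607421148433 = 446452740165578952208477, q_18 = 1·9126213882220394727059 + 379749025681475807467 = 9505962907901870534526 → 446452740165578952208477/9505962907901870534526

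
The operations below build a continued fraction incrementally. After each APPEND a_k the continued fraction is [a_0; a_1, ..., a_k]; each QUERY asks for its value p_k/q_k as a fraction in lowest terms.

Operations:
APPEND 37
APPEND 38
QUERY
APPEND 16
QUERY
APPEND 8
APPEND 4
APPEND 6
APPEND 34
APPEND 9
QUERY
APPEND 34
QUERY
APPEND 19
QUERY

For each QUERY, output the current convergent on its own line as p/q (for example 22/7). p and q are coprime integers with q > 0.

1407/38
22549/609
1443590288/38988269
49241948683/1329919131
937040615265/25307451758

APPEND 37: p_0 = 37·1 + 0 = 37, q_0 = 37·0 + 1 = 1 → 37/1
APPEND 38: p_1 = 38·37 + 1 = 1407, q_1 = 38·1 + 0 = 38 → 1407/38
APPEND 16: p_2 = 16·1407 + 37 = 22549, q_2 = 16·38 + 1 = 609 → 22549/609
APPEND 8: p_3 = 8·22549 + 1407 = 181799, q_3 = 8·609 + 38 = 4910 → 181799/4910
APPEND 4: p_4 = 4·181799 + 22549 = 749745, q_4 = 4·4910 + 609 = 20249 → 749745/20249
APPEND 6: p_5 = 6·749745 + 181799 = 4680269, q_5 = 6·20249 + 4910 = 126404 → 4680269/126404
APPEND 34: p_6 = 34·4680269 + 749745 = 159878891, q_6 = 34·126404 + 20249 = 4317985 → 159878891/4317985
APPEND 9: p_7 = 9·159878891 + 4680269 = 1443590288, q_7 = 9·4317985 + 126404 = 38988269 → 1443590288/38988269
APPEND 34: p_8 = 34·1443590288 + 159878891 = 49241948683, q_8 = 34·38988269 + 4317985 = 1329919131 → 49241948683/1329919131
APPEND 19: p_9 = 19·49241948683 + 1443590288 = 937040615265, q_9 = 19·1329919131 + 38988269 = 25307451758 → 937040615265/25307451758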